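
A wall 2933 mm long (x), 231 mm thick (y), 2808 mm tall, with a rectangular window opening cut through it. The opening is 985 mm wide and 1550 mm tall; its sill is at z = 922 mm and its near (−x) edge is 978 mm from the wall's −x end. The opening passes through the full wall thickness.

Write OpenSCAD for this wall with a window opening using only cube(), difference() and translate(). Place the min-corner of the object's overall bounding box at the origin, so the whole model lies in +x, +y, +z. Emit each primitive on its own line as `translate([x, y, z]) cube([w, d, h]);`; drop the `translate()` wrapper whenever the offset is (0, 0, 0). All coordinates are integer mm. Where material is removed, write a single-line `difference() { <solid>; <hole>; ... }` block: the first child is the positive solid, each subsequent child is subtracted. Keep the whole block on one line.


difference() { cube([2933, 231, 2808]); translate([978, 0, 922]) cube([985, 231, 1550]); }


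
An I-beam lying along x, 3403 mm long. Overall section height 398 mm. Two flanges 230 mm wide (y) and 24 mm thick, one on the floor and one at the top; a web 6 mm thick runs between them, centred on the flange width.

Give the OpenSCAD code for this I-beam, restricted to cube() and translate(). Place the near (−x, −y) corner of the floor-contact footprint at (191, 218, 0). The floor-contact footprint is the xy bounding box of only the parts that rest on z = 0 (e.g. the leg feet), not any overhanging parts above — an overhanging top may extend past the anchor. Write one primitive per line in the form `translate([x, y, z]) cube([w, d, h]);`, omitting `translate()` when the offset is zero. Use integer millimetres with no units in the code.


translate([191, 218, 0]) cube([3403, 230, 24]);
translate([191, 330, 24]) cube([3403, 6, 350]);
translate([191, 218, 374]) cube([3403, 230, 24]);


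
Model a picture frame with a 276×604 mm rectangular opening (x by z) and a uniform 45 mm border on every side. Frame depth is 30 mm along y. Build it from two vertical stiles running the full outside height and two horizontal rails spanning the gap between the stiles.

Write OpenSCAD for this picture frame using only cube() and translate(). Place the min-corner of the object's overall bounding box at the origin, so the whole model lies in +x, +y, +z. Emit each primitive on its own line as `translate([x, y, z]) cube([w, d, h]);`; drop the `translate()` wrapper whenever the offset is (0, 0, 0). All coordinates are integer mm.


cube([45, 30, 694]);
translate([321, 0, 0]) cube([45, 30, 694]);
translate([45, 0, 0]) cube([276, 30, 45]);
translate([45, 0, 649]) cube([276, 30, 45]);


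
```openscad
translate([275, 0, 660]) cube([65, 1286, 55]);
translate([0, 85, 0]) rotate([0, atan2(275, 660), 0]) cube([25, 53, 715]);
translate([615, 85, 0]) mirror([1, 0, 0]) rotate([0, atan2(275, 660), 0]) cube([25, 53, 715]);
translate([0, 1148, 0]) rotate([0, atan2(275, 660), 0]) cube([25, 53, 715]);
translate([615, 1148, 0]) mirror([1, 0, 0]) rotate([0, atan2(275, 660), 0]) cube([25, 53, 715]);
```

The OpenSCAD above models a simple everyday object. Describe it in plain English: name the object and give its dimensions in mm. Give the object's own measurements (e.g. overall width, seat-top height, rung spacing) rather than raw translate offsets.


A sawhorse. A 65×1286×55 mm beam (x, y, z) sits on two A-frame leg pairs. Each pair is two raked legs of 25×53 mm section (53 mm along y) splaying symmetrically in x. Each leg rises 660 mm vertically over 275 mm of horizontal reach and is 715 mm long along its own axis. Every leg's outer bottom edge rests on the floor and its outer top edge meets a bottom edge of the beam — the left legs (tilting toward +x) meet the beam's −x bottom edge, the right legs (their mirror images, tilting toward −x) meet its +x bottom edge — so the leg tops tuck under the beam, the beam's underside is 660 mm above the floor, and the feet are 615 mm apart outside-to-outside with the beam centred between them. The two leg pairs are set in 85 mm from either end of the beam.


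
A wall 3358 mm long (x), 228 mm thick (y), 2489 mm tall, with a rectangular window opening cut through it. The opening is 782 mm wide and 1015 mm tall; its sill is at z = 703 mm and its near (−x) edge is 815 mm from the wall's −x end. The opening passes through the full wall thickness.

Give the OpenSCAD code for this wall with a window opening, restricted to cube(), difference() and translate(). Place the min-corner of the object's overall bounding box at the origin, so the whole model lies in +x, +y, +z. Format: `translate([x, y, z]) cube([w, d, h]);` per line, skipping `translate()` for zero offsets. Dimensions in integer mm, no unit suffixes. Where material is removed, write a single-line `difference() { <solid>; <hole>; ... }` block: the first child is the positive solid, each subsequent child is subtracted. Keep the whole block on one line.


difference() { cube([3358, 228, 2489]); translate([815, 0, 703]) cube([782, 228, 1015]); }


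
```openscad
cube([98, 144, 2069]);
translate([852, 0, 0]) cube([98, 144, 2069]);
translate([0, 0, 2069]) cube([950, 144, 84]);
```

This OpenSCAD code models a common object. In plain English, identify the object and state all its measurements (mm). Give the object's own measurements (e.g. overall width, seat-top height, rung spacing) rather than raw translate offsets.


A door frame. The clear opening is 754 mm wide and 2069 mm high. Two 98 mm wide jambs, 144 mm deep, stand either side of the opening from the floor to the top of the opening. A 84 mm thick head sits across the top of both jambs, spanning the full outside width of the frame.


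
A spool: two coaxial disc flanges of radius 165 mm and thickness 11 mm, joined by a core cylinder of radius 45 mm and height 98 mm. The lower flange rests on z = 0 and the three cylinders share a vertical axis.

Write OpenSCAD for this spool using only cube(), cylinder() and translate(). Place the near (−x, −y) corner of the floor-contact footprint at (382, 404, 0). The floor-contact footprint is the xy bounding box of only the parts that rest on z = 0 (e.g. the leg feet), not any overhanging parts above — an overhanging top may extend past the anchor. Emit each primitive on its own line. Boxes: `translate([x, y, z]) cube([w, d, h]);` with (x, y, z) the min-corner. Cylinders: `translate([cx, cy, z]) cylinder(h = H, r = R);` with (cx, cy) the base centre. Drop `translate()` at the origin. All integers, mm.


translate([547, 569, 0]) cylinder(h = 11, r = 165);
translate([547, 569, 11]) cylinder(h = 98, r = 45);
translate([547, 569, 109]) cylinder(h = 11, r = 165);


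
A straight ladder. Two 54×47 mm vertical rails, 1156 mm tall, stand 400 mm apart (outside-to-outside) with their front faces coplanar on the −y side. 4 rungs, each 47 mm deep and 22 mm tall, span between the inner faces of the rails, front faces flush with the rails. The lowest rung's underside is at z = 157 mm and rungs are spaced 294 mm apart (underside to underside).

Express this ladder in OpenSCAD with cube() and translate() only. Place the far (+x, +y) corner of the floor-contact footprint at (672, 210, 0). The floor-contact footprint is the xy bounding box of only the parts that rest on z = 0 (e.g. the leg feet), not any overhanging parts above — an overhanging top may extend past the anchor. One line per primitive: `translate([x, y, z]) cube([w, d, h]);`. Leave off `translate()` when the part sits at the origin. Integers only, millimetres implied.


translate([272, 163, 0]) cube([54, 47, 1156]);
translate([618, 163, 0]) cube([54, 47, 1156]);
translate([326, 163, 157]) cube([292, 47, 22]);
translate([326, 163, 451]) cube([292, 47, 22]);
translate([326, 163, 745]) cube([292, 47, 22]);
translate([326, 163, 1039]) cube([292, 47, 22]);


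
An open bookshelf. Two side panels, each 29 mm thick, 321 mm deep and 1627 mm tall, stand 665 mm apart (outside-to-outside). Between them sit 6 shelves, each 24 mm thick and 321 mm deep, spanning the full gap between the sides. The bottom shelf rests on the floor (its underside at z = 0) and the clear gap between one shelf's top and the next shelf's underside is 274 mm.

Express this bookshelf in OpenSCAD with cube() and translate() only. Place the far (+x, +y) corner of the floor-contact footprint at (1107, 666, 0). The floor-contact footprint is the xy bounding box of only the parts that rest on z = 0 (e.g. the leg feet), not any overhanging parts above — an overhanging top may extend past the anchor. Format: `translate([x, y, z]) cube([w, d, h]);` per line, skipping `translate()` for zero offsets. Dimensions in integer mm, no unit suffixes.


translate([442, 345, 0]) cube([29, 321, 1627]);
translate([1078, 345, 0]) cube([29, 321, 1627]);
translate([471, 345, 0]) cube([607, 321, 24]);
translate([471, 345, 298]) cube([607, 321, 24]);
translate([471, 345, 596]) cube([607, 321, 24]);
translate([471, 345, 894]) cube([607, 321, 24]);
translate([471, 345, 1192]) cube([607, 321, 24]);
translate([471, 345, 1490]) cube([607, 321, 24]);


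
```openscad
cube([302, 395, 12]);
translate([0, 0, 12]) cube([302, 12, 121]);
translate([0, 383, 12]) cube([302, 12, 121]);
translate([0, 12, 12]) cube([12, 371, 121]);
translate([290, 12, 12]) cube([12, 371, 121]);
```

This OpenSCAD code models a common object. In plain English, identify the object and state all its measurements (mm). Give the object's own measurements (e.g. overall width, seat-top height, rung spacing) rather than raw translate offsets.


An open-topped rectangular box: outside dimensions 302×395×133 mm, with a uniform wall and base thickness of 12 mm. The base is a full 302×395 slab on the floor; four walls sit on top of the base. The front and back walls (the −y and +y sides) span the full width; the two side walls fit between them.


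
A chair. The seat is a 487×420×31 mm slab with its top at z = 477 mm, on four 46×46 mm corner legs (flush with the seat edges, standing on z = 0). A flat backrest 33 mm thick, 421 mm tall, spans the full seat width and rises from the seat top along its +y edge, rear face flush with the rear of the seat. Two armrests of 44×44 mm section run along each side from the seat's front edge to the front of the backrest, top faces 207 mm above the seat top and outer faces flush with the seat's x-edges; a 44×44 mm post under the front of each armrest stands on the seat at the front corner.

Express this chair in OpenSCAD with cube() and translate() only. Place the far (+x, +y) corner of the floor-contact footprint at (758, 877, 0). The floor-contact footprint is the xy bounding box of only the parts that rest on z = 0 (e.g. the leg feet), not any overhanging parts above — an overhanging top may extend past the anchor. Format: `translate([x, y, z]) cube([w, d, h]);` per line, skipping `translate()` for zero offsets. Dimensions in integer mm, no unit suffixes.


translate([271, 457, 446]) cube([487, 420, 31]);
translate([271, 457, 0]) cube([46, 46, 446]);
translate([712, 457, 0]) cube([46, 46, 446]);
translate([271, 831, 0]) cube([46, 46, 446]);
translate([712, 831, 0]) cube([46, 46, 446]);
translate([271, 844, 477]) cube([487, 33, 421]);
translate([271, 457, 640]) cube([44, 387, 44]);
translate([714, 457, 640]) cube([44, 387, 44]);
translate([271, 457, 477]) cube([44, 44, 163]);
translate([714, 457, 477]) cube([44, 44, 163]);


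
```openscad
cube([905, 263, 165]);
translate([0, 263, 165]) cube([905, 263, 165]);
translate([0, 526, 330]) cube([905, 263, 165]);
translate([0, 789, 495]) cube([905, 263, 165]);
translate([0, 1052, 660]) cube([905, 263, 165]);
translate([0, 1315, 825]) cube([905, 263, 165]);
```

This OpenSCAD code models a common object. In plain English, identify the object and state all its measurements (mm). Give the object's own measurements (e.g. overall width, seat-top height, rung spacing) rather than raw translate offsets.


A straight staircase of 6 solid steps. Each step is 905 mm wide (x), 263 mm deep (y, the going) and 165 mm tall (the rise). The first step rests on the floor; each subsequent step sits one going further in +y and one rise higher in +z, directly behind and above the previous step with no overlap.


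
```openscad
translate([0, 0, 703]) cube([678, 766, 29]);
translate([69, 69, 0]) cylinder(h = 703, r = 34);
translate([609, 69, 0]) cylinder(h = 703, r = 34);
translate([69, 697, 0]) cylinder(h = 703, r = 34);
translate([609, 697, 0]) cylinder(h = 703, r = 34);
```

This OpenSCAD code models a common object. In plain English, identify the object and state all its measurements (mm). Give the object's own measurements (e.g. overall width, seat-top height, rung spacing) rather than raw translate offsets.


A rectangular dining table. The top is 678×766×29 mm with its upper surface at z = 732 mm. It stands on four round legs of 68 mm diameter, each leg's bounding box inset 35 mm from the nearest pair of top edges, running from the floor to the underside of the top.


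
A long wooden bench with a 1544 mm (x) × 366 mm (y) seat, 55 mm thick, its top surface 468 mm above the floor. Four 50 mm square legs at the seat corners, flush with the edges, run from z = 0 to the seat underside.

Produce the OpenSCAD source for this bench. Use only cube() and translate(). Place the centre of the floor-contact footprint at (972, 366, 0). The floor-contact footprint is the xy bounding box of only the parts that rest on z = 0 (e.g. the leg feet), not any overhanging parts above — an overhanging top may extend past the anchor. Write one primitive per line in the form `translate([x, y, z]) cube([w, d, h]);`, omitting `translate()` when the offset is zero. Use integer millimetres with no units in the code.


// leg_h = 468 − 55 = 413
translate([200, 183, 413]) cube([1544, 366, 55]);
translate([200, 183, 0]) cube([50, 50, 413]);
translate([200, 499, 0]) cube([50, 50, 413]);
translate([1694, 183, 0]) cube([50, 50, 413]);
translate([1694, 499, 0]) cube([50, 50, 413]);


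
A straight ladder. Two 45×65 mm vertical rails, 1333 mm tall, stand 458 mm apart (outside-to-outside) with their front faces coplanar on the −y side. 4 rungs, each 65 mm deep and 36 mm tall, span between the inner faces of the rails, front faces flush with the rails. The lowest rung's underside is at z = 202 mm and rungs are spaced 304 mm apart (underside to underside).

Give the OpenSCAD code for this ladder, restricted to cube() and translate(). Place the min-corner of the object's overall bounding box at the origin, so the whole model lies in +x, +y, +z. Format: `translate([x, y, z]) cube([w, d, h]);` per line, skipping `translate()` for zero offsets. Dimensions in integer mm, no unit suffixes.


cube([45, 65, 1333]);
translate([413, 0, 0]) cube([45, 65, 1333]);
translate([45, 0, 202]) cube([368, 65, 36]);
translate([45, 0, 506]) cube([368, 65, 36]);
translate([45, 0, 810]) cube([368, 65, 36]);
translate([45, 0, 1114]) cube([368, 65, 36]);


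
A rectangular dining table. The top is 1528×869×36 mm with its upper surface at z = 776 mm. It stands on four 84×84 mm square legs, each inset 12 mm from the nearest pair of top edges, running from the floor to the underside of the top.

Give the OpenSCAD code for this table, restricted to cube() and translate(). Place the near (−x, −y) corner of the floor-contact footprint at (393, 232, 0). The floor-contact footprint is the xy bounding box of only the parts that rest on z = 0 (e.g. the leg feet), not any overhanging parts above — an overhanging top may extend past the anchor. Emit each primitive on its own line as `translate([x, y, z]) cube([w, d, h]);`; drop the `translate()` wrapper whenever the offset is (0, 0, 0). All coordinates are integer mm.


translate([381, 220, 740]) cube([1528, 869, 36]);
translate([393, 232, 0]) cube([84, 84, 740]);
translate([1813, 232, 0]) cube([84, 84, 740]);
translate([393, 993, 0]) cube([84, 84, 740]);
translate([1813, 993, 0]) cube([84, 84, 740]);


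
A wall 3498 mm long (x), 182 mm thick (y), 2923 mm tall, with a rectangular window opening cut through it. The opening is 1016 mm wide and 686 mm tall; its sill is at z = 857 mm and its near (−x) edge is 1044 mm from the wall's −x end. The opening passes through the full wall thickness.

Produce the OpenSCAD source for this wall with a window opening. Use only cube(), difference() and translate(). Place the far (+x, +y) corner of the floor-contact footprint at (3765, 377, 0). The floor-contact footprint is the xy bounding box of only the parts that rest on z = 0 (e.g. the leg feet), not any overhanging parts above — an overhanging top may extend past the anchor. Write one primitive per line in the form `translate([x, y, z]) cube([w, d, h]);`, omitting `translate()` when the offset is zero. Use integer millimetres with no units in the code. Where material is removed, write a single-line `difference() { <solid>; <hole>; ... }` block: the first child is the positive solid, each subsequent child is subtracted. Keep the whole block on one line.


difference() { translate([267, 195, 0]) cube([3498, 182, 2923]); translate([1311, 195, 857]) cube([1016, 182, 686]); }


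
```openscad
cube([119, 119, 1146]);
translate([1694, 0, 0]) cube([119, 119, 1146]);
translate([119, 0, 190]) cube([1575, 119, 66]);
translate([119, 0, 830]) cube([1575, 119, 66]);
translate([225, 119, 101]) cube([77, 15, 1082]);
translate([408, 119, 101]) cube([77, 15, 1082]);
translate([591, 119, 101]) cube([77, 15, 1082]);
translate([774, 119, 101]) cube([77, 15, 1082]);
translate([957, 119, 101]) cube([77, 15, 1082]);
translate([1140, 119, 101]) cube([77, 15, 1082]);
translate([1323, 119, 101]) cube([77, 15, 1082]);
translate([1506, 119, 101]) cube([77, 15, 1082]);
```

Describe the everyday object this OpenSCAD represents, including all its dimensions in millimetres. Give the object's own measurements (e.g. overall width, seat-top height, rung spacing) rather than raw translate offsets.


A fence section. Two 119×119 mm posts, 1146 mm tall, stand on the floor with a clear span of 1575 mm between their inner faces. Two horizontal rails of 119×66 mm section span the gap between the posts with their undersides at z = 190 mm and z = 830 mm, flush with the posts' −y face. 8 pickets, each 77 mm wide, 15 mm thick and 1082 mm tall, are fixed to the +y face of the rails with their bottoms at z = 101 mm, spaced across the span with a 106 mm gap after the −x post and between neighbouring pickets, with 111 mm left before the +x post.


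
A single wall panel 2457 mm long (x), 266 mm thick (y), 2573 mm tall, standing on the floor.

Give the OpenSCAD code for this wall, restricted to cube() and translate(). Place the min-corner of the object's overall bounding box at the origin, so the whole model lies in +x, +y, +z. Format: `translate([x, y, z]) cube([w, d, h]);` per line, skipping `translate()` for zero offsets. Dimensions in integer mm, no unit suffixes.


cube([2457, 266, 2573]);


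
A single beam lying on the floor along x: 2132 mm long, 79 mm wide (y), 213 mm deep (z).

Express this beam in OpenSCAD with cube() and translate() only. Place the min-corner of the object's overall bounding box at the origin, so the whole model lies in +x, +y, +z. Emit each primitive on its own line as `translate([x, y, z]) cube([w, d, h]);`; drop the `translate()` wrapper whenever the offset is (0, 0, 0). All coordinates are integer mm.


cube([2132, 79, 213]);


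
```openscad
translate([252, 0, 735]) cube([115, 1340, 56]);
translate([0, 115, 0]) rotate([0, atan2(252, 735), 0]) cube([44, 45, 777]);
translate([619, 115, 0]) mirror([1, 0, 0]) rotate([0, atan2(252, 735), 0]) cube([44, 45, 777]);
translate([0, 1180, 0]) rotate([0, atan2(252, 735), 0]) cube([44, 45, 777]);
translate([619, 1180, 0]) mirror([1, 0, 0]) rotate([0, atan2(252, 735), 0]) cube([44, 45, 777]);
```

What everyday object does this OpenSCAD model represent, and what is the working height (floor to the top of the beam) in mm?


A sawhorse. The overall height is 791 mm.

A beam across two mirrored pairs of raked legs — a sawhorse. The beam's underside is at z = 735 (matching the legs' vertical rise in atan2(252, 735)) and the beam is 56 mm tall, so its top is at 735 + 56 = 791 mm. The raked legs top out at the beam's underside, so that is the highest point.


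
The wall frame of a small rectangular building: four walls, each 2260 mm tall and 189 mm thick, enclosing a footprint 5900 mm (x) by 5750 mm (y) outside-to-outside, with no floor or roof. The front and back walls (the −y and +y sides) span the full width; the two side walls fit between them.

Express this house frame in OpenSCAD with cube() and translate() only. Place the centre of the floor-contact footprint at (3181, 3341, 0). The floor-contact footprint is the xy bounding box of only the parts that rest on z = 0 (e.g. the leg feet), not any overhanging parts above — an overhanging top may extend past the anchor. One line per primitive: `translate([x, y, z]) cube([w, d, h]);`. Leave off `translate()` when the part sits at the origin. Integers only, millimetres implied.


translate([231, 466, 0]) cube([5900, 189, 2260]);
translate([231, 6027, 0]) cube([5900, 189, 2260]);
translate([231, 655, 0]) cube([189, 5372, 2260]);
translate([5942, 655, 0]) cube([189, 5372, 2260]);


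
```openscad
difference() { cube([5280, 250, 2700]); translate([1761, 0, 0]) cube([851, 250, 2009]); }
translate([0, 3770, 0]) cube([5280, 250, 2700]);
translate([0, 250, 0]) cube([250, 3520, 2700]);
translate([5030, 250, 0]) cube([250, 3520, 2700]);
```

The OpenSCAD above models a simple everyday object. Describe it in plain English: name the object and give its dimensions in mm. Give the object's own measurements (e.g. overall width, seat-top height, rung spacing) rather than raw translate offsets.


A single room: four walls, each 2700 mm tall and 250 mm thick, enclosing an outside footprint 5280×4020 mm (x × y), no floor or roof. The front and back walls (−y and +y sides) run the full x-width; the side walls fit between their inner faces. A door opening 851 mm wide and 2009 mm tall is cut through the front wall from the floor up, its −x edge 1761 mm from the wall's −x end.


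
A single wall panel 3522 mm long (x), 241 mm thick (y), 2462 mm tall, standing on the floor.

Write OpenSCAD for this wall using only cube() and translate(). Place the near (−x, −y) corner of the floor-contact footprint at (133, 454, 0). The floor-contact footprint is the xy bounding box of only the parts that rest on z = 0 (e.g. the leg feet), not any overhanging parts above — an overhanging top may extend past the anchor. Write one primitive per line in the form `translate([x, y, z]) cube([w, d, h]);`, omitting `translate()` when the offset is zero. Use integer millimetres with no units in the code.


translate([133, 454, 0]) cube([3522, 241, 2462]);


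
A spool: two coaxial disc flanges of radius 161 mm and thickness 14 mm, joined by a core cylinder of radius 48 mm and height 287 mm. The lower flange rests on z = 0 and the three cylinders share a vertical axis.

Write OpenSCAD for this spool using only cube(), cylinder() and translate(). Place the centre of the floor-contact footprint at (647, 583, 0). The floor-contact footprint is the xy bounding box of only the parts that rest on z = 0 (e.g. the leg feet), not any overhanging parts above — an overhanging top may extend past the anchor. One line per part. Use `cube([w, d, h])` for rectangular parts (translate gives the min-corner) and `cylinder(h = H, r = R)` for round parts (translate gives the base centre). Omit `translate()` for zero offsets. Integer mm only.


translate([647, 583, 0]) cylinder(h = 14, r = 161);
translate([647, 583, 14]) cylinder(h = 287, r = 48);
translate([647, 583, 301]) cylinder(h = 14, r = 161);


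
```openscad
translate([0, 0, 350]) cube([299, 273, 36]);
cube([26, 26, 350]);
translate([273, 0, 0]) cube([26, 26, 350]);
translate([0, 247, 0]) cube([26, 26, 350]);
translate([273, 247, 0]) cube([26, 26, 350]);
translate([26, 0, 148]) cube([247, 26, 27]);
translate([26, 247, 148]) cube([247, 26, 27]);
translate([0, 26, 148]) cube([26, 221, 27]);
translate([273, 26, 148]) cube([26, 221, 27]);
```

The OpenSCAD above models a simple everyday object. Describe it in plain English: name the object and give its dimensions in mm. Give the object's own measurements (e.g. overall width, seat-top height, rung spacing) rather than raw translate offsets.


A simple wooden stool: a rectangular seat 299 mm (x) by 273 mm (y), 36 mm thick, top face at z = 386 mm, on four square legs, each 26×26 mm in cross-section. The legs rest on z = 0, each flush with a corner of the seat. Four stretchers, 26 mm wide and 27 mm tall, connect adjacent legs with their undersides at z = 148 mm, each running between the inner faces of the legs it joins and aligned with the legs' outer faces on the other axis.


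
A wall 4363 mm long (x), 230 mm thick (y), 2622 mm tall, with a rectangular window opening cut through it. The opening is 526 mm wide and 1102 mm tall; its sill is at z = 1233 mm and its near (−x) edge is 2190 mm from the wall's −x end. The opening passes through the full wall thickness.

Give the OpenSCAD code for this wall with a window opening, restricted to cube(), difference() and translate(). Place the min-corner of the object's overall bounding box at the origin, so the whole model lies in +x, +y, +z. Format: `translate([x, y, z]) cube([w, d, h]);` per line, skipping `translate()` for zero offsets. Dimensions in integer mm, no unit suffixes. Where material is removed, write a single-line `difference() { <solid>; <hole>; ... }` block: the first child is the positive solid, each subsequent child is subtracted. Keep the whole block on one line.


difference() { cube([4363, 230, 2622]); translate([2190, 0, 1233]) cube([526, 230, 1102]); }


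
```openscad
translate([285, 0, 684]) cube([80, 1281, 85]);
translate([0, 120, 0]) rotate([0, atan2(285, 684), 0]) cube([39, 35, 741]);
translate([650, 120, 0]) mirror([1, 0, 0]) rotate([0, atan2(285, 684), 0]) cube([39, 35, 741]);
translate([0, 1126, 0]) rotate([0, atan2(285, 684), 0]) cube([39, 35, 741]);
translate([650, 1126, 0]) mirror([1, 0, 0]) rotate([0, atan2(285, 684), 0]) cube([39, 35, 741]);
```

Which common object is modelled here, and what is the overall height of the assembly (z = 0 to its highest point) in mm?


A sawhorse. The overall height is 769 mm.

A beam across two mirrored pairs of raked legs — a sawhorse. The beam's underside is at z = 684 (matching the legs' vertical rise in atan2(285, 684)) and the beam is 85 mm tall, so its top is at 684 + 85 = 769 mm. The raked legs top out at the beam's underside, so that is the highest point.


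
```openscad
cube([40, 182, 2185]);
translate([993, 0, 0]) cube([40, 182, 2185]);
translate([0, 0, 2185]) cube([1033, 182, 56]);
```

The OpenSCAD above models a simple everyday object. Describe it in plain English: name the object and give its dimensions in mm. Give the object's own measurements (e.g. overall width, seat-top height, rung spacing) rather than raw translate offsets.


A door frame. The clear opening is 953 mm wide and 2185 mm high. Two 40 mm wide jambs, 182 mm deep, stand either side of the opening from the floor to the top of the opening. A 56 mm thick head sits across the top of both jambs, spanning the full outside width of the frame.


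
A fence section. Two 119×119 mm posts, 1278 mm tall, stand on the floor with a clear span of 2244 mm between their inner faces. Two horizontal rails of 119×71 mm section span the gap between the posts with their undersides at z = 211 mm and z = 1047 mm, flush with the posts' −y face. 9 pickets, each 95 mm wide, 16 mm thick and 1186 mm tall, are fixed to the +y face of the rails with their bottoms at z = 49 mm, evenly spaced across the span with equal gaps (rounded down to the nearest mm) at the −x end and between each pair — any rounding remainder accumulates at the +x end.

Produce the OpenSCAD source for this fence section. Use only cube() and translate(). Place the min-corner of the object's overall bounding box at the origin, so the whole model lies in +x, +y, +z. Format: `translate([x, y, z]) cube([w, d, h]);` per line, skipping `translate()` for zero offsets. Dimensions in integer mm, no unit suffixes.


cube([119, 119, 1278]);
translate([2363, 0, 0]) cube([119, 119, 1278]);
translate([119, 0, 211]) cube([2244, 119, 71]);
translate([119, 0, 1047]) cube([2244, 119, 71]);
translate([257, 119, 49]) cube([95, 16, 1186]);
translate([490, 119, 49]) cube([95, 16, 1186]);
translate([723, 119, 49]) cube([95, 16, 1186]);
translate([956, 119, 49]) cube([95, 16, 1186]);
translate([1189, 119, 49]) cube([95, 16, 1186]);
translate([1422, 119, 49]) cube([95, 16, 1186]);
translate([1655, 119, 49]) cube([95, 16, 1186]);
translate([1888, 119, 49]) cube([95, 16, 1186]);
translate([2121, 119, 49]) cube([95, 16, 1186]);


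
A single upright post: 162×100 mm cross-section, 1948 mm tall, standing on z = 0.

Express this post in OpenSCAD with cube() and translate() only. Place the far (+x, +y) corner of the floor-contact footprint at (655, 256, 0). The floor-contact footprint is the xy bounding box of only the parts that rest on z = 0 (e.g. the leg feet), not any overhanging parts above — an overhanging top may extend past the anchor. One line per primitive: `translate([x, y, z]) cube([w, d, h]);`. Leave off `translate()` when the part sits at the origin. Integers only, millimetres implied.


translate([493, 156, 0]) cube([162, 100, 1948]);


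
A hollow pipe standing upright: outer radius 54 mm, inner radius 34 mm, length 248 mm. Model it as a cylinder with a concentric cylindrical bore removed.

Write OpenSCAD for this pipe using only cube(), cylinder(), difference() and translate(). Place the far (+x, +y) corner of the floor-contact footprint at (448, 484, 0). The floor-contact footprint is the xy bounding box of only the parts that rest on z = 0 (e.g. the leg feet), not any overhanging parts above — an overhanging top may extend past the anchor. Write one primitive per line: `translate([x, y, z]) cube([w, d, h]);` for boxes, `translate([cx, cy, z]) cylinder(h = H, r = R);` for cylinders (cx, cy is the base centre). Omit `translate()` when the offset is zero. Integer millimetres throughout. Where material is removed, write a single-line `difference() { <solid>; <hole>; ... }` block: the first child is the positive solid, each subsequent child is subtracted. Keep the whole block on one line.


difference() { translate([394, 430, 0]) cylinder(h = 248, r = 54); translate([394, 430, 0]) cylinder(h = 248, r = 34); }


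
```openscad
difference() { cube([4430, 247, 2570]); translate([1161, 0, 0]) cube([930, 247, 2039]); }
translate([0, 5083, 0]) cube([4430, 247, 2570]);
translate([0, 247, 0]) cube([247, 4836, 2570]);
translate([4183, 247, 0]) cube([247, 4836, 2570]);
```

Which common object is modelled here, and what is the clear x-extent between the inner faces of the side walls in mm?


A single room. The interior width is 3936 mm.

Four walls enclosing a rectangle with a door in the front wall — a room. Outside width 4430 minus two 247 mm walls gives 3936 mm.


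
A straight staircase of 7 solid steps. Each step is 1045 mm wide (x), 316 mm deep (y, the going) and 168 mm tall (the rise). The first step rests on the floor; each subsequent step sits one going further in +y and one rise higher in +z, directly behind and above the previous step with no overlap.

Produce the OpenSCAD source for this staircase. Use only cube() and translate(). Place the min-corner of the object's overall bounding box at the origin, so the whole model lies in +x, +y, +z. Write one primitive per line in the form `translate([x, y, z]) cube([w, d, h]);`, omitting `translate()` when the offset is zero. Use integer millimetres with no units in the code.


cube([1045, 316, 168]);
translate([0, 316, 168]) cube([1045, 316, 168]);
translate([0, 632, 336]) cube([1045, 316, 168]);
translate([0, 948, 504]) cube([1045, 316, 168]);
translate([0, 1264, 672]) cube([1045, 316, 168]);
translate([0, 1580, 840]) cube([1045, 316, 168]);
translate([0, 1896, 1008]) cube([1045, 316, 168]);


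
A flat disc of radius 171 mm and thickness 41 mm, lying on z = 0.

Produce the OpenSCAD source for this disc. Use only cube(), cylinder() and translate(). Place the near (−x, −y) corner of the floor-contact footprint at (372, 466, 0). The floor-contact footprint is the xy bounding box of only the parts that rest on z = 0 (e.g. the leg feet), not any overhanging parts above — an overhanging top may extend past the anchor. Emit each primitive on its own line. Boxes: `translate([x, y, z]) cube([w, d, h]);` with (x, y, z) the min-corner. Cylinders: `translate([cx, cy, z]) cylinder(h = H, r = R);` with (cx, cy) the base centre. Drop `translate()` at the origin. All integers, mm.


translate([543, 637, 0]) cylinder(h = 41, r = 171);


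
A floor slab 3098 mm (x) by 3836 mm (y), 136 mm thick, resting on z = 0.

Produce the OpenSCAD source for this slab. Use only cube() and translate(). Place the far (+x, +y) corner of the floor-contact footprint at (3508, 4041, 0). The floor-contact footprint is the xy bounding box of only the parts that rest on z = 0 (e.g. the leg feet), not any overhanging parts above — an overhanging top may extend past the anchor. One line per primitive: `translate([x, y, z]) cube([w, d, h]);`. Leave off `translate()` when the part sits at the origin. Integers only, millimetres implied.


translate([410, 205, 0]) cube([3098, 3836, 136]);


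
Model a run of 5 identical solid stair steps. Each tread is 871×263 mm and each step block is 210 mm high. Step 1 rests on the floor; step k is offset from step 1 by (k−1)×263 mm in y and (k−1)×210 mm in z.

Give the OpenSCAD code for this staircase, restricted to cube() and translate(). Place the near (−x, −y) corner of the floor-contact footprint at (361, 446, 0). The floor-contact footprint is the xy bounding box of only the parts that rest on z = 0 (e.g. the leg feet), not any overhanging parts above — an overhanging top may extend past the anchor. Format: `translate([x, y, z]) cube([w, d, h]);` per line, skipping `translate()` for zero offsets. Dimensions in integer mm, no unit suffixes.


translate([361, 446, 0]) cube([871, 263, 210]);
translate([361, 709, 210]) cube([871, 263, 210]);
translate([361, 972, 420]) cube([871, 263, 210]);
translate([361, 1235, 630]) cube([871, 263, 210]);
translate([361, 1498, 840]) cube([871, 263, 210]);


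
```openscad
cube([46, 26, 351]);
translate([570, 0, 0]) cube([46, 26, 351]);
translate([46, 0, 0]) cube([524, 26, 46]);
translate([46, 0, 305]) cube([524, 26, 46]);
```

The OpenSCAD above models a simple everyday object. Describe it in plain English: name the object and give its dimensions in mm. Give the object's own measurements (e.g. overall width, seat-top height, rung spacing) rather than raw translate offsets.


A rectangular picture frame lying in the x–z plane (depth along y). The opening is 524 mm wide (x) by 259 mm tall (z), surrounded by a border 46 mm wide on all four sides. The frame is 26 mm deep and is made of two full-height vertical stiles with two horizontal rails fitted between them.


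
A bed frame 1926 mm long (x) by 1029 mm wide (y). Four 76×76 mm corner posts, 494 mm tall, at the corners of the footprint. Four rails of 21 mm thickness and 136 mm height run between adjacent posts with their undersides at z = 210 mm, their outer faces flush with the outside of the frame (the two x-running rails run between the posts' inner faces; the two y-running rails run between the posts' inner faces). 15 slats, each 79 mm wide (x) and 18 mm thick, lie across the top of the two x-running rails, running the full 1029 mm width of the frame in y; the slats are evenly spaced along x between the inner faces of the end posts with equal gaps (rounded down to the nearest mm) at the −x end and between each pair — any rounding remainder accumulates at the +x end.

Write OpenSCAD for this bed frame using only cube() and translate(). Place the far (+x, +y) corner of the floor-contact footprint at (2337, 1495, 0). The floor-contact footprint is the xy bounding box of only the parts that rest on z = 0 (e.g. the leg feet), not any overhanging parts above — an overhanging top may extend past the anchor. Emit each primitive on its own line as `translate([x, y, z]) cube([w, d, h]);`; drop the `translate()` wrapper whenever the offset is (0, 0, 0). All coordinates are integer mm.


translate([411, 466, 0]) cube([76, 76, 494]);
translate([411, 1419, 0]) cube([76, 76, 494]);
translate([2261, 466, 0]) cube([76, 76, 494]);
translate([2261, 1419, 0]) cube([76, 76, 494]);
translate([487, 466, 210]) cube([1774, 21, 136]);
translate([487, 1474, 210]) cube([1774, 21, 136]);
translate([411, 542, 210]) cube([21, 877, 136]);
translate([2316, 542, 210]) cube([21, 877, 136]);
translate([523, 466, 346]) cube([79, 1029, 18]);
translate([638, 466, 346]) cube([79, 1029, 18]);
translate([753, 466, 346]) cube([79, 1029, 18]);
translate([868, 466, 346]) cube([79, 1029, 18]);
translate([983, 466, 346]) cube([79, 1029, 18]);
translate([1098, 466, 346]) cube([79, 1029, 18]);
translate([1213, 466, 346]) cube([79, 1029, 18]);
translate([1328, 466, 346]) cube([79, 1029, 18]);
translate([1443, 466, 346]) cube([79, 1029, 18]);
translate([1558, 466, 346]) cube([79, 1029, 18]);
translate([1673, 466, 346]) cube([79, 1029, 18]);
translate([1788, 466, 346]) cube([79, 1029, 18]);
translate([1903, 466, 346]) cube([79, 1029, 18]);
translate([2018, 466, 346]) cube([79, 1029, 18]);
translate([2133, 466, 346]) cube([79, 1029, 18]);


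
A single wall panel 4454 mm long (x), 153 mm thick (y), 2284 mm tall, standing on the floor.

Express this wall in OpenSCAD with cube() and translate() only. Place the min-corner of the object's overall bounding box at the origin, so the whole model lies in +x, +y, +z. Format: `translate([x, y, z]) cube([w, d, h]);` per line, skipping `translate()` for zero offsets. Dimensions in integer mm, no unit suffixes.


cube([4454, 153, 2284]);


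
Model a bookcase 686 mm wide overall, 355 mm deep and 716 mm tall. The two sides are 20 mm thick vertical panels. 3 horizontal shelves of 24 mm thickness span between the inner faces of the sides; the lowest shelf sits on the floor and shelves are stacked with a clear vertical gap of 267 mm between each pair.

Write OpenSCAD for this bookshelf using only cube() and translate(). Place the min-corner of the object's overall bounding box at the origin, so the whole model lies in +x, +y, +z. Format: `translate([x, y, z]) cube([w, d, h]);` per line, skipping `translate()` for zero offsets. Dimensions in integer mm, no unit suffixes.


cube([20, 355, 716]);
translate([666, 0, 0]) cube([20, 355, 716]);
translate([20, 0, 0]) cube([646, 355, 24]);
translate([20, 0, 291]) cube([646, 355, 24]);
translate([20, 0, 582]) cube([646, 355, 24]);


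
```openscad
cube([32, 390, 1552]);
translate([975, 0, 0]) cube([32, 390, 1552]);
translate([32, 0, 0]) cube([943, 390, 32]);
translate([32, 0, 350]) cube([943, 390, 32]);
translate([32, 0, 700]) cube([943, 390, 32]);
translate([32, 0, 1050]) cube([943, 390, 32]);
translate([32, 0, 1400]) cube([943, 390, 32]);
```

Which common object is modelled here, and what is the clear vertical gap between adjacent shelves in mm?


A bookshelf. The clear shelf gap is 318 mm.

Two tall side panels with 5 horizontal boards between them — a bookshelf. The first two shelf undersides are at z = 0 and z = 350; with shelf thickness 32, the clear gap is 350 − 0 − 32 = 318 mm.


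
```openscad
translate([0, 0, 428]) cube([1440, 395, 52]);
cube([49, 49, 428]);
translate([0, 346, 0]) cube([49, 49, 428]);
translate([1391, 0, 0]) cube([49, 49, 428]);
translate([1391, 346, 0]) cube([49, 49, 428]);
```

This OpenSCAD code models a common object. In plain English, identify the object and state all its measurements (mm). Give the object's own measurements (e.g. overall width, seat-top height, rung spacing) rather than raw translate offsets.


A long wooden bench with a 1440 mm (x) × 395 mm (y) seat, 52 mm thick, its top surface 480 mm above the floor. Four 49 mm square legs at the seat corners, flush with the edges, run from z = 0 to the seat underside.
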